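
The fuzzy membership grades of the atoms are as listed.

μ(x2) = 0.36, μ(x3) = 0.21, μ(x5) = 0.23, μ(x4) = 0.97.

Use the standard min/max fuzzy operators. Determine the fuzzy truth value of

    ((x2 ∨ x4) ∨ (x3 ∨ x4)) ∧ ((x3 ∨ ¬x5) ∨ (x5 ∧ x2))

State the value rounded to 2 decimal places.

0.77

x2 ∨ x4 = max(a, b) on (0.36, 0.97) = 0.97
x3 ∨ x4 = max(a, b) on (0.21, 0.97) = 0.97
(x2 ∨ x4) ∨ (x3 ∨ x4) = max(a, b) on (0.97, 0.97) = 0.97
¬x5 = 1 − 0.23 = 0.77
x3 ∨ ¬x5 = max(a, b) on (0.21, 0.77) = 0.77
x5 ∧ x2 = min(a, b) on (0.23, 0.36) = 0.23
(x3 ∨ ¬x5) ∨ (x5 ∧ x2) = max(a, b) on (0.77, 0.23) = 0.77
((x2 ∨ x4) ∨ (x3 ∨ x4)) ∧ ((x3 ∨ ¬x5) ∨ (x5 ∧ x2)) = min(a, b) on (0.97, 0.77) = 0.77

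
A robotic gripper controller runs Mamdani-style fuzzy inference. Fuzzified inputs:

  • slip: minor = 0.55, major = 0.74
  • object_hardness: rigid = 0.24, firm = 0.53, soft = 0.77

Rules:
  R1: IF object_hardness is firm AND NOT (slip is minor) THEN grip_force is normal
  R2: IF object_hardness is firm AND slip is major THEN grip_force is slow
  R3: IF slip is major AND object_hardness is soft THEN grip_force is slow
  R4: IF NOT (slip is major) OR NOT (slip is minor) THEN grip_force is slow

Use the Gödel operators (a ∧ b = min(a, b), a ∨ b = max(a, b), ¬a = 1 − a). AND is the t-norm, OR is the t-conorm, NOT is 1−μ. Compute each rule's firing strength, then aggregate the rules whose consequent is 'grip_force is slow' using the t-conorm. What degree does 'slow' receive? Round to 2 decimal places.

R1: firm=0.53, ¬minor=1−0.55=0.45; AND[min(a, b)] → w = 0.45
R2: firm=0.53, major=0.74; AND[min(a, b)] → w = 0.53
R3: major=0.74, soft=0.77; AND[min(a, b)] → w = 0.74
R4: ¬major=1−0.74=0.26, ¬minor=1−0.55=0.45; OR[max(a, b)] → w = 0.45
Rules with consequent 'slow': {R2, R3, R4} → strengths 0.53, 0.74, 0.45
Aggregate via t-conorm [max(a, b)]: 0.74

0.74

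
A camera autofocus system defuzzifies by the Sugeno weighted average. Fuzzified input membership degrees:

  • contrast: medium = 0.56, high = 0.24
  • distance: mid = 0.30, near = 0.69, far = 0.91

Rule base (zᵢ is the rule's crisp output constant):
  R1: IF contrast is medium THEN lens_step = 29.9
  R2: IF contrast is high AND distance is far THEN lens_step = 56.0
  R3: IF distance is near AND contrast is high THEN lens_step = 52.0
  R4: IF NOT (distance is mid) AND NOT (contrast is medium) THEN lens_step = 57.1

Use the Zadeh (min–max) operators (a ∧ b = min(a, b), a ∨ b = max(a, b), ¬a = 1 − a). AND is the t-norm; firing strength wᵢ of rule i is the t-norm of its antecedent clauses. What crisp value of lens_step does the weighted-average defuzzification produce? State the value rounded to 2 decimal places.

45.80

R1 (z=29.9): medium=0.56 → w = 0.56
R2 (z=56.0): high=0.24, far=0.91; AND[min(a, b)] → w = 0.24
R3 (z=52.0): near=0.69, high=0.24; AND[min(a, b)] → w = 0.24
R4 (z=57.1): ¬mid=1−0.30=0.70, ¬medium=1−0.56=0.44; AND[min(a, b)] → w = 0.44
Weighted average = (0.56·29.9 + 0.24·56.0 + 0.24·52.0 + 0.44·57.1) / (0.56 + 0.24 + 0.24 + 0.44)
  = 67.7880 / 1.4800 = 45.80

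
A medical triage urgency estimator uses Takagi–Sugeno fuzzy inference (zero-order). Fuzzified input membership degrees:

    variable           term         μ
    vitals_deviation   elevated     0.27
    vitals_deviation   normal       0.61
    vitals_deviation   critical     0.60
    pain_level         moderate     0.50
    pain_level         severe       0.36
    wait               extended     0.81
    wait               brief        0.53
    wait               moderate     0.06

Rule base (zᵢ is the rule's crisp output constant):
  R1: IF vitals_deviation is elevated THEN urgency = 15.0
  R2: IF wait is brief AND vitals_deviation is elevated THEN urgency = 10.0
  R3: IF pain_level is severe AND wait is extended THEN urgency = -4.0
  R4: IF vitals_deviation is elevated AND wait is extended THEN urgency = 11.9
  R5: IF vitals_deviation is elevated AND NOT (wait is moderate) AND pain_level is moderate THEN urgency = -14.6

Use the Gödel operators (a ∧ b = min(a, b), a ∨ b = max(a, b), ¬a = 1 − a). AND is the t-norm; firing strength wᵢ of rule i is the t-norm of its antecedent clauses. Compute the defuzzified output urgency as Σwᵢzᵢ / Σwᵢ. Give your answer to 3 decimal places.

R1 (z=15.0): elevated=0.27 → w = 0.27
R2 (z=10.0): brief=0.53, elevated=0.27; AND[min(a, b)] → w = 0.27
R3 (z=-4.0): severe=0.36, extended=0.81; AND[min(a, b)] → w = 0.36
R4 (z=11.9): elevated=0.27, extended=0.81; AND[min(a, b)] → w = 0.27
R5 (z=-14.6): elevated=0.27, ¬moderate=1−0.06=0.94, moderate=0.50; AND[min(a, b)] → w = 0.27
Weighted average = (0.27·15.0 + 0.27·10.0 + 0.36·-4.0 + 0.27·11.9 + 0.27·-14.6) / (0.27 + 0.27 + 0.36 + 0.27 + 0.27)
  = 4.5810 / 1.4400 = 3.181

3.181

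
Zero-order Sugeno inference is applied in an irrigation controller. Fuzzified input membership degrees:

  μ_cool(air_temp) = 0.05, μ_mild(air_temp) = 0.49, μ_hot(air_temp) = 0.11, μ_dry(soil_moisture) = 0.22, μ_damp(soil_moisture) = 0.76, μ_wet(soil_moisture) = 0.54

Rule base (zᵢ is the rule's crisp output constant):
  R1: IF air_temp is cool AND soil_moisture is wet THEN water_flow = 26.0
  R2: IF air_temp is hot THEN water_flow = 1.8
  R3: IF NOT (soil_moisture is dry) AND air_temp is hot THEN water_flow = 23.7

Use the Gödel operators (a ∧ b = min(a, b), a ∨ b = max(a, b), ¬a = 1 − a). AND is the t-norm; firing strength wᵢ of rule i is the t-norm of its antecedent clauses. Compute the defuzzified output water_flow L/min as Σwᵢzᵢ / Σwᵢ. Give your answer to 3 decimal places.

15.204

R1 (z=26.0): cool=0.05, wet=0.54; AND[min(a, b)] → w = 0.05
R2 (z=1.8): hot=0.11 → w = 0.11
R3 (z=23.7): ¬dry=1−0.22=0.78, hot=0.11; AND[min(a, b)] → w = 0.11
Weighted average = (0.05·26.0 + 0.11·1.8 + 0.11·23.7) / (0.05 + 0.11 + 0.11)
  = 4.1050 / 0.2700 = 15.204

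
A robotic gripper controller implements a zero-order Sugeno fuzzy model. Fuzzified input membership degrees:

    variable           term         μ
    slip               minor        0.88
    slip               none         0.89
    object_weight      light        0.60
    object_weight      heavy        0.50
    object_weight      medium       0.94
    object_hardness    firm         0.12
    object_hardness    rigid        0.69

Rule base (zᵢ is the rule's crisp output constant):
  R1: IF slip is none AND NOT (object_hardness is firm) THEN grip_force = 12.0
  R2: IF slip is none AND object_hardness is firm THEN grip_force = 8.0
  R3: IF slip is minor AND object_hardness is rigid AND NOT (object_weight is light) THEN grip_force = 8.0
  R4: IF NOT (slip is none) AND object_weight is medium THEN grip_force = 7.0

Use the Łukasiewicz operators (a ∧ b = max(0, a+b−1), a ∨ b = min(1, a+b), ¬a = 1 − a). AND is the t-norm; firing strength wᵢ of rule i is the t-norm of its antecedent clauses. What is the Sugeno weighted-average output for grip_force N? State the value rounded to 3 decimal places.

11.651

R1 (z=12.0): none=0.89, ¬firm=1−0.12=0.88; AND[max(0, a+b−1)] → w = 0.77
R2 (z=8.0): none=0.89, firm=0.12; AND[max(0, a+b−1)] → w = 0.01
R3 (z=8.0): minor=0.88, rigid=0.69, ¬light=1−0.60=0.40; AND[max(0, a+b−1)] → w = 0.00
R4 (z=7.0): ¬none=1−0.89=0.11, medium=0.94; AND[max(0, a+b−1)] → w = 0.05
Weighted average = (0.77·12.0 + 0.01·8.0 + 0.00·8.0 + 0.05·7.0) / (0.77 + 0.01 + 0.00 + 0.05)
  = 9.6700 / 0.8300 = 11.651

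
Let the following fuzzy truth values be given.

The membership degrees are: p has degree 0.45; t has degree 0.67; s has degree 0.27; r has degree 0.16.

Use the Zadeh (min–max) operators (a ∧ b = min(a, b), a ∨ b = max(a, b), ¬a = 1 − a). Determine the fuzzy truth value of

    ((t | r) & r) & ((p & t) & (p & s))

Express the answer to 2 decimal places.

0.16

t | r = max(a, b) on (0.67, 0.16) = 0.67
(t | r) & r = min(a, b) on (0.67, 0.16) = 0.16
p & t = min(a, b) on (0.45, 0.67) = 0.45
p & s = min(a, b) on (0.45, 0.27) = 0.27
(p & t) & (p & s) = min(a, b) on (0.45, 0.27) = 0.27
((t | r) & r) & ((p & t) & (p & s)) = min(a, b) on (0.16, 0.27) = 0.16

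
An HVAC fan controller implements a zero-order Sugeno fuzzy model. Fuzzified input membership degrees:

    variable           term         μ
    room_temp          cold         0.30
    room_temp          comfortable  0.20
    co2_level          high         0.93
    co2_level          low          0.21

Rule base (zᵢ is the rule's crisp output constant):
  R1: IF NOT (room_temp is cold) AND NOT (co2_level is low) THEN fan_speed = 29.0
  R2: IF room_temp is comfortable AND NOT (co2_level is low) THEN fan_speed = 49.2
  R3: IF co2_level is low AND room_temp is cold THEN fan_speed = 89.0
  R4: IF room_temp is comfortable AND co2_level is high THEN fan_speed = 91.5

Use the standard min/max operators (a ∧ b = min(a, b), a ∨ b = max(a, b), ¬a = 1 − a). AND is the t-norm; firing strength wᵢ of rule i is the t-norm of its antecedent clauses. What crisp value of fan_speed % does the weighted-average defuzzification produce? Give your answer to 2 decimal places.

R1 (z=29.0): ¬cold=1−0.30=0.70, ¬low=1−0.21=0.79; AND[min(a, b)] → w = 0.70
R2 (z=49.2): comfortable=0.20, ¬low=1−0.21=0.79; AND[min(a, b)] → w = 0.20
R3 (z=89.0): low=0.21, cold=0.30; AND[min(a, b)] → w = 0.21
R4 (z=91.5): comfortable=0.20, high=0.93; AND[min(a, b)] → w = 0.20
Weighted average = (0.70·29.0 + 0.20·49.2 + 0.21·89.0 + 0.20·91.5) / (0.70 + 0.20 + 0.21 + 0.20)
  = 67.1300 / 1.3100 = 51.24

51.24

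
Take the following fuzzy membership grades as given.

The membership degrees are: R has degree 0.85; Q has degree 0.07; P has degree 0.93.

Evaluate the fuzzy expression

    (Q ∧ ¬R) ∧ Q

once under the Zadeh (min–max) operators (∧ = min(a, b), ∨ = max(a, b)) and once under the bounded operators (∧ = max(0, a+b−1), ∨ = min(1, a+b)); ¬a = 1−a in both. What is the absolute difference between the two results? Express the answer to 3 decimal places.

Under Zadeh (min–max):
  ¬R = 1 − 0.85 = 0.15
  Q ∧ ¬R = min(a, b) on (0.07, 0.15) = 0.07
  (Q ∧ ¬R) ∧ Q = min(a, b) on (0.07, 0.07) = 0.07
  → value = 0.0700
Under bounded:
  ¬R = 1 − 0.85 = 0.15
  Q ∧ ¬R = max(0, a+b−1) on (0.07, 0.15) = 0.00
  (Q ∧ ¬R) ∧ Q = max(0, a+b−1) on (0.00, 0.07) = 0.00
  → value = 0.0000
|0.0700 − 0.0000| = 0.070

0.070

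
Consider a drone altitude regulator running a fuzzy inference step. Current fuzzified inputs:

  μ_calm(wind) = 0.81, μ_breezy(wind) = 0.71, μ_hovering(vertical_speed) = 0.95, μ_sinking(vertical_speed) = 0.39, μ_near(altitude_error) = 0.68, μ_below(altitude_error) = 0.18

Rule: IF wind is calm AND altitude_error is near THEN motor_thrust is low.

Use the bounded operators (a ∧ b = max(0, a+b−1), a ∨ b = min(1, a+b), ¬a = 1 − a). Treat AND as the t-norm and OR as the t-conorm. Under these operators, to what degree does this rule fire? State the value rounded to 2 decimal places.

firing strength: calm=0.81, near=0.68; AND[max(0, a+b−1)] → w = 0.49

0.49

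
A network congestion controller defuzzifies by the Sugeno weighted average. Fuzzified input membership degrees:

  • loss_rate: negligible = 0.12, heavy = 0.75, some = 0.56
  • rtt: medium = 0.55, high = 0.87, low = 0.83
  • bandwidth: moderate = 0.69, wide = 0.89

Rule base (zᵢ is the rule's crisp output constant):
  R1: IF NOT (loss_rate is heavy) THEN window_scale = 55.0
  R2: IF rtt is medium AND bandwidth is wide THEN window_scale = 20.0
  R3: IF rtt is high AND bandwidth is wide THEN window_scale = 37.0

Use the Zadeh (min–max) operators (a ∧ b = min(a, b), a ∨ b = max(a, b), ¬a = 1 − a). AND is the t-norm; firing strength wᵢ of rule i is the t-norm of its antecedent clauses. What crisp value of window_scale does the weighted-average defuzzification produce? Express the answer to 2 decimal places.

34.10

R1 (z=55.0): ¬heavy=1−0.75=0.25 → w = 0.25
R2 (z=20.0): medium=0.55, wide=0.89; AND[min(a, b)] → w = 0.55
R3 (z=37.0): high=0.87, wide=0.89; AND[min(a, b)] → w = 0.87
Weighted average = (0.25·55.0 + 0.55·20.0 + 0.87·37.0) / (0.25 + 0.55 + 0.87)
  = 56.9400 / 1.6700 = 34.10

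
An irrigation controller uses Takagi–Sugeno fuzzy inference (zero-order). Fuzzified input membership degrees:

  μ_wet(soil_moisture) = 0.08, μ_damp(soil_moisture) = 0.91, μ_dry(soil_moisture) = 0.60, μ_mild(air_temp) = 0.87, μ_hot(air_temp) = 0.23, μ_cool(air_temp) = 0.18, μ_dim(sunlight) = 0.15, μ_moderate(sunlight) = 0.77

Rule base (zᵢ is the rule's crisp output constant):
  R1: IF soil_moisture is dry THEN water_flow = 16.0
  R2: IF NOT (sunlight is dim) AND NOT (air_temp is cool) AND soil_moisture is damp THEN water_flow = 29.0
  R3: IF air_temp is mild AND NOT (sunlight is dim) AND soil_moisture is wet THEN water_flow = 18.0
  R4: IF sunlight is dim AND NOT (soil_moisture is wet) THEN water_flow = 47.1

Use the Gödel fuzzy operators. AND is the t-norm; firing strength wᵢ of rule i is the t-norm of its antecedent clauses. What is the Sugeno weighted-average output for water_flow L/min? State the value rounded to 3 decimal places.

R1 (z=16.0): dry=0.60 → w = 0.60
R2 (z=29.0): ¬dim=1−0.15=0.85, ¬cool=1−0.18=0.82, damp=0.91; AND[min(a, b)] → w = 0.82
R3 (z=18.0): mild=0.87, ¬dim=1−0.15=0.85, wet=0.08; AND[min(a, b)] → w = 0.08
R4 (z=47.1): dim=0.15, ¬wet=1−0.08=0.92; AND[min(a, b)] → w = 0.15
Weighted average = (0.60·16.0 + 0.82·29.0 + 0.08·18.0 + 0.15·47.1) / (0.60 + 0.82 + 0.08 + 0.15)
  = 41.8850 / 1.6500 = 25.385

25.385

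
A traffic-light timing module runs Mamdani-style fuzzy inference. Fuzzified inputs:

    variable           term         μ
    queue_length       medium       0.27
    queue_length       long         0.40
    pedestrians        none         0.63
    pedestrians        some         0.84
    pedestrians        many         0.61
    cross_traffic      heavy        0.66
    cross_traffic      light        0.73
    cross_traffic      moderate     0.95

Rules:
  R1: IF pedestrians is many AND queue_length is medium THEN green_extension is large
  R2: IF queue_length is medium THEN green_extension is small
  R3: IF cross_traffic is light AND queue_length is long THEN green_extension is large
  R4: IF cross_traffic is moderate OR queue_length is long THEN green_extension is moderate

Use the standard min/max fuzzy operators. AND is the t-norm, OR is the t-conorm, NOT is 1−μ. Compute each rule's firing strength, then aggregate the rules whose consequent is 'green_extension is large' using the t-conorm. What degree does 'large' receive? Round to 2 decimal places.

R1: many=0.61, medium=0.27; AND[min(a, b)] → w = 0.27
R2: medium=0.27 → w = 0.27
R3: light=0.73, long=0.40; AND[min(a, b)] → w = 0.40
R4: moderate=0.95, long=0.40; OR[max(a, b)] → w = 0.95
Rules with consequent 'large': {R1, R3} → strengths 0.27, 0.40
Aggregate via t-conorm [max(a, b)]: 0.40

0.40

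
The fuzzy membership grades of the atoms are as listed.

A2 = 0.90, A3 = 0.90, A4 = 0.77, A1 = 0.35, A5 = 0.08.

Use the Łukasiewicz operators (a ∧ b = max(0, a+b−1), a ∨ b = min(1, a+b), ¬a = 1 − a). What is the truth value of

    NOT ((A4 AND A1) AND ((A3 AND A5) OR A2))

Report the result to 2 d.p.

A4 AND A1 = max(0, a+b−1) on (0.77, 0.35) = 0.12
A3 AND A5 = max(0, a+b−1) on (0.90, 0.08) = 0.00
(A3 AND A5) OR A2 = min(1, a+b) on (0.00, 0.90) = 0.90
(A4 AND A1) AND ((A3 AND A5) OR A2) = max(0, a+b−1) on (0.12, 0.90) = 0.02
NOT ((A4 AND A1) AND ((A3 AND A5) OR A2)) = 1 − 0.02 = 0.98

0.98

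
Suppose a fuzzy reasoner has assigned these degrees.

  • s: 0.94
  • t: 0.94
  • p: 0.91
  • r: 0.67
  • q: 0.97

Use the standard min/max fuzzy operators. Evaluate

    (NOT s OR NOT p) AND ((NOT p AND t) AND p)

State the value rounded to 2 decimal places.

NOT s = 1 − 0.94 = 0.06
NOT p = 1 − 0.91 = 0.09
NOT s OR NOT p = max(a, b) on (0.06, 0.09) = 0.09
NOT p = 1 − 0.91 = 0.09
NOT p AND t = min(a, b) on (0.09, 0.94) = 0.09
(NOT p AND t) AND p = min(a, b) on (0.09, 0.91) = 0.09
(NOT s OR NOT p) AND ((NOT p AND t) AND p) = min(a, b) on (0.09, 0.09) = 0.09

0.09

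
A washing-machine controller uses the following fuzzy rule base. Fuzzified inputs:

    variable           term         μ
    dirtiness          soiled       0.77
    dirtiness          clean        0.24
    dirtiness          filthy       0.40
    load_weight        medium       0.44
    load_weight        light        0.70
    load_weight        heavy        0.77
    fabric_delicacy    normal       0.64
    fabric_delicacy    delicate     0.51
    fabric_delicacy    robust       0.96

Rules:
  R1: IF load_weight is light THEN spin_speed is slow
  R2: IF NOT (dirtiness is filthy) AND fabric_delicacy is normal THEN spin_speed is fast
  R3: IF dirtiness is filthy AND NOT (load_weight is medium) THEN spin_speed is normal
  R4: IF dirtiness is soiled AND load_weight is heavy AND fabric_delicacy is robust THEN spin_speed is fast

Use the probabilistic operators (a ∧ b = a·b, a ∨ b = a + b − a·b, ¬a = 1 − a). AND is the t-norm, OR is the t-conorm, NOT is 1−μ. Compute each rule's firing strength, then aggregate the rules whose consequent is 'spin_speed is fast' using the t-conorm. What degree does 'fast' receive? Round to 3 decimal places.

R1: light=0.70 → w = 0.7000
R2: ¬filthy=1−0.40=0.60, normal=0.64; AND[a·b] → w = 0.3840
R3: filthy=0.40, ¬medium=1−0.44=0.56; AND[a·b] → w = 0.2240
R4: soiled=0.77, heavy=0.77, robust=0.96; AND[a·b] → w = 0.5692
Rules with consequent 'fast': {R2, R4} → strengths 0.3840, 0.5692
Aggregate via t-conorm [a + b − a·b]: 0.7346

0.735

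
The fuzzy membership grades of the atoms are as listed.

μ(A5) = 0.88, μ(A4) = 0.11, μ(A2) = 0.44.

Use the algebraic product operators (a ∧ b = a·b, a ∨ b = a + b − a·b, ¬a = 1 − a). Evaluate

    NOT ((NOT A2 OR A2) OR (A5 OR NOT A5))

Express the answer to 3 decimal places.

NOT A2 = 1 − 0.4400 = 0.5600
NOT A2 OR A2 = a + b − a·b on (0.5600, 0.4400) = 0.7536
NOT A5 = 1 − 0.8800 = 0.1200
A5 OR NOT A5 = a + b − a·b on (0.8800, 0.1200) = 0.8944
(NOT A2 OR A2) OR (A5 OR NOT A5) = a + b − a·b on (0.7536, 0.8944) = 0.9740
NOT ((NOT A2 OR A2) OR (A5 OR NOT A5)) = 1 − 0.9740 = 0.0260

0.026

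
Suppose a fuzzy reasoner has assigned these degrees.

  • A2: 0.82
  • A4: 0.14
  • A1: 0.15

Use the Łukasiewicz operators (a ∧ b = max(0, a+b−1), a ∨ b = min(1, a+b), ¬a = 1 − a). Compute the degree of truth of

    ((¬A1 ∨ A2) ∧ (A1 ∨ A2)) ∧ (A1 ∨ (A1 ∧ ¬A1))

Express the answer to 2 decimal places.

0.12

¬A1 = 1 − 0.15 = 0.85
¬A1 ∨ A2 = min(1, a+b) on (0.85, 0.82) = 1.00
A1 ∨ A2 = min(1, a+b) on (0.15, 0.82) = 0.97
(¬A1 ∨ A2) ∧ (A1 ∨ A2) = max(0, a+b−1) on (1.00, 0.97) = 0.97
¬A1 = 1 − 0.15 = 0.85
A1 ∧ ¬A1 = max(0, a+b−1) on (0.15, 0.85) = 0.00
A1 ∨ (A1 ∧ ¬A1) = min(1, a+b) on (0.15, 0.00) = 0.15
((¬A1 ∨ A2) ∧ (A1 ∨ A2)) ∧ (A1 ∨ (A1 ∧ ¬A1)) = max(0, a+b−1) on (0.97, 0.15) = 0.12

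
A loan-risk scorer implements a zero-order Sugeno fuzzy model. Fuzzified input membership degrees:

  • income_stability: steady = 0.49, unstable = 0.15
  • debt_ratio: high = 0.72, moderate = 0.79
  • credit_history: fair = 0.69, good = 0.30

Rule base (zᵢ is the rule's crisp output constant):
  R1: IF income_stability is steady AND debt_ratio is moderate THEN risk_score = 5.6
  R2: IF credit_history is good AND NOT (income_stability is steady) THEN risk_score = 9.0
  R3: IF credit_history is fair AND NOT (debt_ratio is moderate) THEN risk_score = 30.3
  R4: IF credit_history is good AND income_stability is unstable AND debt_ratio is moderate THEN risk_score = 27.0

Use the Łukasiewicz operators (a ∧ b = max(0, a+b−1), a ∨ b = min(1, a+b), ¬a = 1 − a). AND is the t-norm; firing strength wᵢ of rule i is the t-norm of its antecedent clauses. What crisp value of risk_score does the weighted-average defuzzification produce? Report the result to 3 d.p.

5.600

R1 (z=5.6): steady=0.49, moderate=0.79; AND[max(0, a+b−1)] → w = 0.28
R2 (z=9.0): good=0.30, ¬steady=1−0.49=0.51; AND[max(0, a+b−1)] → w = 0.00
R3 (z=30.3): fair=0.69, ¬moderate=1−0.79=0.21; AND[max(0, a+b−1)] → w = 0.00
R4 (z=27.0): good=0.30, unstable=0.15, moderate=0.79; AND[max(0, a+b−1)] → w = 0.00
Weighted average = (0.28·5.6 + 0.00·9.0 + 0.00·30.3 + 0.00·27.0) / (0.28 + 0.00 + 0.00 + 0.00)
  = 1.5680 / 0.2800 = 5.600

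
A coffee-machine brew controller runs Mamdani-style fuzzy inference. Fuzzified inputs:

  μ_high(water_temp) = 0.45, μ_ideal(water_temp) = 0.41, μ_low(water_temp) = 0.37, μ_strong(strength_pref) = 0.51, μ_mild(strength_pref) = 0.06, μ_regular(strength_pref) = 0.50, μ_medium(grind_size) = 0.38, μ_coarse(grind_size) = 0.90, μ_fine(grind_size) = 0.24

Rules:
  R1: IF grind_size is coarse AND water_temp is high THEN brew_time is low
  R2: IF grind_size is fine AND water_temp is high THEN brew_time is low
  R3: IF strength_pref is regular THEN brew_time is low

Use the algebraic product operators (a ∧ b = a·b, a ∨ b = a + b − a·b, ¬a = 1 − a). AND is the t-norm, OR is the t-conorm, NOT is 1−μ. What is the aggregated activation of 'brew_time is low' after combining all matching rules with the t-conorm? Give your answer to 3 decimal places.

0.735

R1: coarse=0.90, high=0.45; AND[a·b] → w = 0.4050
R2: fine=0.24, high=0.45; AND[a·b] → w = 0.1080
R3: regular=0.50 → w = 0.5000
Rules with consequent 'low': {R1, R2, R3} → strengths 0.4050, 0.1080, 0.5000
Aggregate via t-conorm [a + b − a·b]: 0.7346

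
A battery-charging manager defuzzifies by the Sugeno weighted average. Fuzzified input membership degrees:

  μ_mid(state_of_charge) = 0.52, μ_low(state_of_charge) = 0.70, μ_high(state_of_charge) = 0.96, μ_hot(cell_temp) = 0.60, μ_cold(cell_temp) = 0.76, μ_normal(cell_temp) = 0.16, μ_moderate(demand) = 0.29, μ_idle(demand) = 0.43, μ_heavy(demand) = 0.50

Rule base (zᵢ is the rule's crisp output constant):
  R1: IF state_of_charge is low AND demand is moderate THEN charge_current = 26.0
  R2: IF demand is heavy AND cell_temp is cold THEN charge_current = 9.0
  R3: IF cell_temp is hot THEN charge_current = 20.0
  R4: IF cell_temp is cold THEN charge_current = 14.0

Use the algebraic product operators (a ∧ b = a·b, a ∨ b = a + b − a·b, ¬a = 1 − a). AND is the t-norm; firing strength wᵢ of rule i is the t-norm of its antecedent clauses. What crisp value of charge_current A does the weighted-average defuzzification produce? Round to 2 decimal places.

R1 (z=26.0): low=0.70, moderate=0.29; AND[a·b] → w = 0.2030
R2 (z=9.0): heavy=0.50, cold=0.76; AND[a·b] → w = 0.3800
R3 (z=20.0): hot=0.60 → w = 0.6000
R4 (z=14.0): cold=0.76 → w = 0.7600
Weighted average = (0.2030·26.0 + 0.3800·9.0 + 0.6000·20.0 + 0.7600·14.0) / (0.2030 + 0.3800 + 0.6000 + 0.7600)
  = 31.3380 / 1.9430 = 16.13

16.13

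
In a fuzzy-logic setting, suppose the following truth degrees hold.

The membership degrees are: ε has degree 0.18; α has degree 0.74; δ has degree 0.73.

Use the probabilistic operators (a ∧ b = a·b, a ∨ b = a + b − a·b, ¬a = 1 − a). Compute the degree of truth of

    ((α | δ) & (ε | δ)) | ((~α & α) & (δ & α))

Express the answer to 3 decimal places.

α | δ = a + b − a·b on (0.7400, 0.7300) = 0.9298
ε | δ = a + b − a·b on (0.1800, 0.7300) = 0.7786
(α | δ) & (ε | δ) = a·b on (0.9298, 0.7786) = 0.7239
~α = 1 − 0.7400 = 0.2600
~α & α = a·b on (0.2600, 0.7400) = 0.1924
δ & α = a·b on (0.7300, 0.7400) = 0.5402
(~α & α) & (δ & α) = a·b on (0.1924, 0.5402) = 0.1039
((α | δ) & (ε | δ)) | ((~α & α) & (δ & α)) = a + b − a·b on (0.7239, 0.1039) = 0.7526

0.753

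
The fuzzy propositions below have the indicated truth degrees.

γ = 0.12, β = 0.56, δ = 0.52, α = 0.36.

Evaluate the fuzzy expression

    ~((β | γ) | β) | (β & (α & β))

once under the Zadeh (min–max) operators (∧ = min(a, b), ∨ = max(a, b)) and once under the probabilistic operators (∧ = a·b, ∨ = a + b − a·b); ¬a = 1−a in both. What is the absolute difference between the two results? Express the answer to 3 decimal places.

Under Zadeh (min–max):
  β | γ = max(a, b) on (0.56, 0.12) = 0.56
  (β | γ) | β = max(a, b) on (0.56, 0.56) = 0.56
  ~((β | γ) | β) = 1 − 0.56 = 0.44
  α & β = min(a, b) on (0.36, 0.56) = 0.36
  β & (α & β) = min(a, b) on (0.56, 0.36) = 0.36
  ~((β | γ) | β) | (β & (α & β)) = max(a, b) on (0.44, 0.36) = 0.44
  → value = 0.4400
Under probabilistic:
  β | γ = a + b − a·b on (0.5600, 0.1200) = 0.6128
  (β | γ) | β = a + b − a·b on (0.6128, 0.5600) = 0.8296
  ~((β | γ) | β) = 1 − 0.8296 = 0.1704
  α & β = a·b on (0.3600, 0.5600) = 0.2016
  β & (α & β) = a·b on (0.5600, 0.2016) = 0.1129
  ~((β | γ) | β) | (β & (α & β)) = a + b − a·b on (0.1704, 0.1129) = 0.2640
  → value = 0.2640
|0.4400 − 0.2640| = 0.176

0.176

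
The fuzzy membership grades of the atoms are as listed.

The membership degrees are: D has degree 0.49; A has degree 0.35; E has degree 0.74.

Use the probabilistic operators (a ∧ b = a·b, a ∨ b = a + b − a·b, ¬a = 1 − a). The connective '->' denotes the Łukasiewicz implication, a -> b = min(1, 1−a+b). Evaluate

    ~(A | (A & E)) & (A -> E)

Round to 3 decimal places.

0.482

A & E = a·b on (0.3500, 0.7400) = 0.2590
A | (A & E) = a + b − a·b on (0.3500, 0.2590) = 0.5183
~(A | (A & E)) = 1 − 0.5183 = 0.4817
A -> E  [Łukasiewicz: min(1, 1−a+b)] with a=0.3500, b=0.7400 → 1.0000
~(A | (A & E)) & (A -> E) = a·b on (0.4817, 1.0000) = 0.4817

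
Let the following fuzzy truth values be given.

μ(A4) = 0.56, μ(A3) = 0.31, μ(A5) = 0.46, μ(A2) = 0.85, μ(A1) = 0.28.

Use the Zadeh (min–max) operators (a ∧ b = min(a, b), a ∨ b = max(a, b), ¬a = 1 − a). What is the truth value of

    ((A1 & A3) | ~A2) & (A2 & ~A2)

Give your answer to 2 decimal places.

0.15

A1 & A3 = min(a, b) on (0.28, 0.31) = 0.28
~A2 = 1 − 0.85 = 0.15
(A1 & A3) | ~A2 = max(a, b) on (0.28, 0.15) = 0.28
~A2 = 1 − 0.85 = 0.15
A2 & ~A2 = min(a, b) on (0.85, 0.15) = 0.15
((A1 & A3) | ~A2) & (A2 & ~A2) = min(a, b) on (0.28, 0.15) = 0.15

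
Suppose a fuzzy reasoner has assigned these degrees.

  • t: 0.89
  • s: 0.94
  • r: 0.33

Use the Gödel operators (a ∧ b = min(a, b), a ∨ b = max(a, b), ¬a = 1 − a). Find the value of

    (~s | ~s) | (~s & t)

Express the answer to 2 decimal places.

~s = 1 − 0.94 = 0.06
~s = 1 − 0.94 = 0.06
~s | ~s = max(a, b) on (0.06, 0.06) = 0.06
~s = 1 − 0.94 = 0.06
~s & t = min(a, b) on (0.06, 0.89) = 0.06
(~s | ~s) | (~s & t) = max(a, b) on (0.06, 0.06) = 0.06

0.06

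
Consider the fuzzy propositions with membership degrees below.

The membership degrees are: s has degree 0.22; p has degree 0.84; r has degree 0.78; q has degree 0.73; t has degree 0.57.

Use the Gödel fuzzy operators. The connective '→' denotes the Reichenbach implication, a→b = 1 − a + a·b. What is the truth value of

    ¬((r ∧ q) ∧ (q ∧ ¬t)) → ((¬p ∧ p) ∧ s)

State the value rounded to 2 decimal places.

0.52

r ∧ q = min(a, b) on (0.78, 0.73) = 0.73
¬t = 1 − 0.57 = 0.43
q ∧ ¬t = min(a, b) on (0.73, 0.43) = 0.43
(r ∧ q) ∧ (q ∧ ¬t) = min(a, b) on (0.73, 0.43) = 0.43
¬((r ∧ q) ∧ (q ∧ ¬t)) = 1 − 0.43 = 0.57
¬p = 1 − 0.84 = 0.16
¬p ∧ p = min(a, b) on (0.16, 0.84) = 0.16
(¬p ∧ p) ∧ s = min(a, b) on (0.16, 0.22) = 0.16
¬((r ∧ q) ∧ (q ∧ ¬t)) → ((¬p ∧ p) ∧ s)  [Reichenbach: 1 − a + a·b] with a=0.57, b=0.16 → 0.52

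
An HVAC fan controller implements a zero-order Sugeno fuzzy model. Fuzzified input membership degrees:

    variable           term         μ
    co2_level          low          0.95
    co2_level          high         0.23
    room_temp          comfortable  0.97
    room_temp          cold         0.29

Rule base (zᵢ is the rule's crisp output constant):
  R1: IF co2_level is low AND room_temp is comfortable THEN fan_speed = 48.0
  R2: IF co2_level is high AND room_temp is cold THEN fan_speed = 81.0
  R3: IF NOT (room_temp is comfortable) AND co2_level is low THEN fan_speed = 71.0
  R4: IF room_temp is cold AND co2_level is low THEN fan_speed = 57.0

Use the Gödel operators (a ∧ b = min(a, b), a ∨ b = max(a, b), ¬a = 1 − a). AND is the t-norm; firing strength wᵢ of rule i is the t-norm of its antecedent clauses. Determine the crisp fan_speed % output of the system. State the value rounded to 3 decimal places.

55.260

R1 (z=48.0): low=0.95, comfortable=0.97; AND[min(a, b)] → w = 0.95
R2 (z=81.0): high=0.23, cold=0.29; AND[min(a, b)] → w = 0.23
R3 (z=71.0): ¬comfortable=1−0.97=0.03, low=0.95; AND[min(a, b)] → w = 0.03
R4 (z=57.0): cold=0.29, low=0.95; AND[min(a, b)] → w = 0.29
Weighted average = (0.95·48.0 + 0.23·81.0 + 0.03·71.0 + 0.29·57.0) / (0.95 + 0.23 + 0.03 + 0.29)
  = 82.8900 / 1.5000 = 55.260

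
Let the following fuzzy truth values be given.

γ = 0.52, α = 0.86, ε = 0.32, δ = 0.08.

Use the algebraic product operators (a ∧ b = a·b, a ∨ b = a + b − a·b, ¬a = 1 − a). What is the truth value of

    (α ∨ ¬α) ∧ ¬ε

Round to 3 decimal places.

¬α = 1 − 0.8600 = 0.1400
α ∨ ¬α = a + b − a·b on (0.8600, 0.1400) = 0.8796
¬ε = 1 − 0.3200 = 0.6800
(α ∨ ¬α) ∧ ¬ε = a·b on (0.8796, 0.6800) = 0.5981

0.598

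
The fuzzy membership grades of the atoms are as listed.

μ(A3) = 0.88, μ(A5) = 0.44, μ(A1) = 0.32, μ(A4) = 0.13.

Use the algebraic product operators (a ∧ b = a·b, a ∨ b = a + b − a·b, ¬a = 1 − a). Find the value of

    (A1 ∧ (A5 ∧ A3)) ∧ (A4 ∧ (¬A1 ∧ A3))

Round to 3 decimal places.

0.010

A5 ∧ A3 = a·b on (0.4400, 0.8800) = 0.3872
A1 ∧ (A5 ∧ A3) = a·b on (0.3200, 0.3872) = 0.1239
¬A1 = 1 − 0.3200 = 0.6800
¬A1 ∧ A3 = a·b on (0.6800, 0.8800) = 0.5984
A4 ∧ (¬A1 ∧ A3) = a·b on (0.1300, 0.5984) = 0.0778
(A1 ∧ (A5 ∧ A3)) ∧ (A4 ∧ (¬A1 ∧ A3)) = a·b on (0.1239, 0.0778) = 0.0096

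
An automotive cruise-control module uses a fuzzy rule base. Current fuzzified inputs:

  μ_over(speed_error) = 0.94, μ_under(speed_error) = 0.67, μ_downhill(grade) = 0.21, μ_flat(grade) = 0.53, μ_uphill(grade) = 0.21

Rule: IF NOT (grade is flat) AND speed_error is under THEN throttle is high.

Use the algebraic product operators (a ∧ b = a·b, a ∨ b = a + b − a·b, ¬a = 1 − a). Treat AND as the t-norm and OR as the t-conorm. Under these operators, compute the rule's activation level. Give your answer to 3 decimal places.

firing strength: ¬flat=1−0.53=0.47, under=0.67; AND[a·b] → w = 0.3149

0.315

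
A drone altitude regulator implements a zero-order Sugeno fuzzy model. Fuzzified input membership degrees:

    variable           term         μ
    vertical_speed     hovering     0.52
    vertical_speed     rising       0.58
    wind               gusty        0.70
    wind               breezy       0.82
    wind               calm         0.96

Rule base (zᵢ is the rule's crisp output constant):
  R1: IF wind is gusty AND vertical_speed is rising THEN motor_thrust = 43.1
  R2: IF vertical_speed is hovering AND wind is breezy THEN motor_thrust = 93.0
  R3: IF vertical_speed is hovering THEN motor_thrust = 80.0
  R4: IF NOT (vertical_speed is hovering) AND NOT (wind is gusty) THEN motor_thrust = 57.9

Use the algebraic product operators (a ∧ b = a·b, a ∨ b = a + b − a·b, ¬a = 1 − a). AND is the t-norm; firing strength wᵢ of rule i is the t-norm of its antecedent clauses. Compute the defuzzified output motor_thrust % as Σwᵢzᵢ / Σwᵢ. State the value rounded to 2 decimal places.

71.57

R1 (z=43.1): gusty=0.70, rising=0.58; AND[a·b] → w = 0.4060
R2 (z=93.0): hovering=0.52, breezy=0.82; AND[a·b] → w = 0.4264
R3 (z=80.0): hovering=0.52 → w = 0.5200
R4 (z=57.9): ¬hovering=1−0.52=0.48, ¬gusty=1−0.70=0.30; AND[a·b] → w = 0.1440
Weighted average = (0.4060·43.1 + 0.4264·93.0 + 0.5200·80.0 + 0.1440·57.9) / (0.4060 + 0.4264 + 0.5200 + 0.1440)
  = 107.0914 / 1.4964 = 71.57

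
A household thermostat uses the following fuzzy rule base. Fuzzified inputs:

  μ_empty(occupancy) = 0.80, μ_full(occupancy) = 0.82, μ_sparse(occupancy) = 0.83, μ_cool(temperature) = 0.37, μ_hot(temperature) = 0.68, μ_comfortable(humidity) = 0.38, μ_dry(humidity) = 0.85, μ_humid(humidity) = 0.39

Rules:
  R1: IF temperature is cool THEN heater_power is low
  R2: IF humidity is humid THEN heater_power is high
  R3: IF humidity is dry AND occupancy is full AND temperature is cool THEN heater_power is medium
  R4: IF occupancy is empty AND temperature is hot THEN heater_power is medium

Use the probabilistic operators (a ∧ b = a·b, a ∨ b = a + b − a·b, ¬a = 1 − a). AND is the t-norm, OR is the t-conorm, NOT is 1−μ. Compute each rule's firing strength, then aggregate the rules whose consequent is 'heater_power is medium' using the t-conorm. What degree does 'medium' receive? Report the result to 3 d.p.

0.662

R1: cool=0.37 → w = 0.3700
R2: humid=0.39 → w = 0.3900
R3: dry=0.85, full=0.82, cool=0.37; AND[a·b] → w = 0.2579
R4: empty=0.80, hot=0.68; AND[a·b] → w = 0.5440
Rules with consequent 'medium': {R3, R4} → strengths 0.2579, 0.5440
Aggregate via t-conorm [a + b − a·b]: 0.6616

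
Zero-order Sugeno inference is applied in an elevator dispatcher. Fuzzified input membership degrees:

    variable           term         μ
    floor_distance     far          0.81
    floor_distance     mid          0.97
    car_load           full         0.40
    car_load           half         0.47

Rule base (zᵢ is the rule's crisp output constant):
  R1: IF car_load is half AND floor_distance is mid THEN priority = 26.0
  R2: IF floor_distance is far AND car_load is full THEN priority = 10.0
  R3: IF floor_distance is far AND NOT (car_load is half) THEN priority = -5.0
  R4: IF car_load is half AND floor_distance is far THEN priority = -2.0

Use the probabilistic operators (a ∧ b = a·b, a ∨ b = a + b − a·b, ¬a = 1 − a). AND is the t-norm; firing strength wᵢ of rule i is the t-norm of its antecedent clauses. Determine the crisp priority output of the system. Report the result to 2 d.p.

R1 (z=26.0): half=0.47, mid=0.97; AND[a·b] → w = 0.4559
R2 (z=10.0): far=0.81, full=0.40; AND[a·b] → w = 0.3240
R3 (z=-5.0): far=0.81, ¬half=1−0.47=0.53; AND[a·b] → w = 0.4293
R4 (z=-2.0): half=0.47, far=0.81; AND[a·b] → w = 0.3807
Weighted average = (0.4559·26.0 + 0.3240·10.0 + 0.4293·-5.0 + 0.3807·-2.0) / (0.4559 + 0.3240 + 0.4293 + 0.3807)
  = 12.1855 / 1.5899 = 7.66

7.66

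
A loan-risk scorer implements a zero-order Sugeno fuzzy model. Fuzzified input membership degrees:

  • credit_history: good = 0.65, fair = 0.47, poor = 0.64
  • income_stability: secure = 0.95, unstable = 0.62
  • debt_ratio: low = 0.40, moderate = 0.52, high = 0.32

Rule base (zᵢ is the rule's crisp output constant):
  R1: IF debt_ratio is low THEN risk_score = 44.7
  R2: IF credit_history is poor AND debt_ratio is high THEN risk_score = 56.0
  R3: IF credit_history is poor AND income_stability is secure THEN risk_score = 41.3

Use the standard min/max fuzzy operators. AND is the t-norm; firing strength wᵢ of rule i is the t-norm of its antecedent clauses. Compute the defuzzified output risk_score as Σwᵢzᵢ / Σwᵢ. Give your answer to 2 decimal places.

45.76

R1 (z=44.7): low=0.40 → w = 0.40
R2 (z=56.0): poor=0.64, high=0.32; AND[min(a, b)] → w = 0.32
R3 (z=41.3): poor=0.64, secure=0.95; AND[min(a, b)] → w = 0.64
Weighted average = (0.40·44.7 + 0.32·56.0 + 0.64·41.3) / (0.40 + 0.32 + 0.64)
  = 62.2320 / 1.3600 = 45.76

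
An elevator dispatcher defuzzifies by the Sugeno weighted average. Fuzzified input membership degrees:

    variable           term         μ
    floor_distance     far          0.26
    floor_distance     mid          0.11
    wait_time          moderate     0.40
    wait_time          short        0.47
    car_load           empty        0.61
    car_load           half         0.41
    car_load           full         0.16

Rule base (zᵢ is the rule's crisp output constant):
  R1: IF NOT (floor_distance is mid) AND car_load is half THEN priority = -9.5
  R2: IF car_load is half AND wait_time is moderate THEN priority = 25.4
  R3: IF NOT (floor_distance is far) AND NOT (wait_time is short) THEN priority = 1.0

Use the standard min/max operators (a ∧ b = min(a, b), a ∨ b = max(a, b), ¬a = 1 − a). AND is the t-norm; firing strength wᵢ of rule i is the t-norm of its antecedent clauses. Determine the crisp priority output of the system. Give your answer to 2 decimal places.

R1 (z=-9.5): ¬mid=1−0.11=0.89, half=0.41; AND[min(a, b)] → w = 0.41
R2 (z=25.4): half=0.41, moderate=0.40; AND[min(a, b)] → w = 0.40
R3 (z=1.0): ¬far=1−0.26=0.74, ¬short=1−0.47=0.53; AND[min(a, b)] → w = 0.53
Weighted average = (0.41·-9.5 + 0.40·25.4 + 0.53·1.0) / (0.41 + 0.40 + 0.53)
  = 6.7950 / 1.3400 = 5.07

5.07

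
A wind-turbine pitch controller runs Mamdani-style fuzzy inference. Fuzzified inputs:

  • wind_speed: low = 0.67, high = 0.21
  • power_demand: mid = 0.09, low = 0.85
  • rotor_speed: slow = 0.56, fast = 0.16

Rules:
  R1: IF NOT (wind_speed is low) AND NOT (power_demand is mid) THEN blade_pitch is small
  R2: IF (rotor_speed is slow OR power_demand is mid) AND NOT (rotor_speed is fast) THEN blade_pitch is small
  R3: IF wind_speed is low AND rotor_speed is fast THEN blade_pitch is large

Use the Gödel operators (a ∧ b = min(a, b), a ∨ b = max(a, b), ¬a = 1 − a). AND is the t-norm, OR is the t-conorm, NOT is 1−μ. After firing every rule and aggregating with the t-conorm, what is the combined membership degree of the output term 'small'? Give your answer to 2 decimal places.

R1: ¬low=1−0.67=0.33, ¬mid=1−0.09=0.91; AND[min(a, b)] → w = 0.33
R2: (slow=0.56 OR mid=0.09) = 0.56; AND[min(a, b)] with ¬fast=1−0.16=0.84 → w = 0.56
R3: low=0.67, fast=0.16; AND[min(a, b)] → w = 0.16
Rules with consequent 'small': {R1, R2} → strengths 0.33, 0.56
Aggregate via t-conorm [max(a, b)]: 0.56

0.56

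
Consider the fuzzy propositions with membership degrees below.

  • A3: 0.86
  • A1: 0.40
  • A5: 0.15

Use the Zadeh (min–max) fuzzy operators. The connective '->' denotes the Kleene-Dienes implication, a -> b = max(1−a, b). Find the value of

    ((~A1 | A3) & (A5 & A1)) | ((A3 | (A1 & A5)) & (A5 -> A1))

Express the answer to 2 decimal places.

0.85

~A1 = 1 − 0.40 = 0.60
~A1 | A3 = max(a, b) on (0.60, 0.86) = 0.86
A5 & A1 = min(a, b) on (0.15, 0.40) = 0.15
(~A1 | A3) & (A5 & A1) = min(a, b) on (0.86, 0.15) = 0.15
A1 & A5 = min(a, b) on (0.40, 0.15) = 0.15
A3 | (A1 & A5) = max(a, b) on (0.86, 0.15) = 0.86
A5 -> A1  [Kleene-Dienes: max(1−a, b)] with a=0.15, b=0.40 → 0.85
(A3 | (A1 & A5)) & (A5 -> A1) = min(a, b) on (0.86, 0.85) = 0.85
((~A1 | A3) & (A5 & A1)) | ((A3 | (A1 & A5)) & (A5 -> A1)) = max(a, b) on (0.15, 0.85) = 0.85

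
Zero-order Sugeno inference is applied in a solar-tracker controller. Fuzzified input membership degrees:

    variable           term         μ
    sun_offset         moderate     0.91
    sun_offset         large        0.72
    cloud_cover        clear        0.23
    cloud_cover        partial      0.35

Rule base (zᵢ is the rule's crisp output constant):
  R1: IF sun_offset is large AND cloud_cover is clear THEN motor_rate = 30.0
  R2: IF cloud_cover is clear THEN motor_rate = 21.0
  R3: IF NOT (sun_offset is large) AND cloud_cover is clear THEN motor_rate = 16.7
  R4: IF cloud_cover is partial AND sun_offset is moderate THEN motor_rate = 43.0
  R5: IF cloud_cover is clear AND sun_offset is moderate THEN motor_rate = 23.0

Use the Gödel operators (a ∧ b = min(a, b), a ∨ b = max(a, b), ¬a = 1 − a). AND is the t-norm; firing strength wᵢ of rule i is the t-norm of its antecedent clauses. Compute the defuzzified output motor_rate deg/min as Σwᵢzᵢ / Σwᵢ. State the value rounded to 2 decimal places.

R1 (z=30.0): large=0.72, clear=0.23; AND[min(a, b)] → w = 0.23
R2 (z=21.0): clear=0.23 → w = 0.23
R3 (z=16.7): ¬large=1−0.72=0.28, clear=0.23; AND[min(a, b)] → w = 0.23
R4 (z=43.0): partial=0.35, moderate=0.91; AND[min(a, b)] → w = 0.35
R5 (z=23.0): clear=0.23, moderate=0.91; AND[min(a, b)] → w = 0.23
Weighted average = (0.23·30.0 + 0.23·21.0 + 0.23·16.7 + 0.35·43.0 + 0.23·23.0) / (0.23 + 0.23 + 0.23 + 0.35 + 0.23)
  = 35.9110 / 1.2700 = 28.28

28.28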